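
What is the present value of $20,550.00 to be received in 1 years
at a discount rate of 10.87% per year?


Formula: PV = FV / (1 + r)^n
Substituting: PV = $20,550.00 / (1 + 0.1087)^1
Discount factor: (1.1087)^1 = 1.1087
PV = $20,550.00 / 1.1087 = $18,535.22

$18,535.22


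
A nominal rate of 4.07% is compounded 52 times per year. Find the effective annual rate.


Formula: EAR = (1 + r/m)^m - 1
Period rate: r/m = 0.0407 / 52 = 0.000783
Compounding: (1 + 0.000783)^52 = 1.041523
EAR = 1.041523 - 1 = 0.041523

0.041523


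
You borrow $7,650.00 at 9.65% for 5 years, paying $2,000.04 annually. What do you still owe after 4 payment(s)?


Formula: Balance = PV*(1+r)^k - PMT*((1+r)^k - 1)/r
Growth: (1 + 0.0965)^4 = 1.445555
Accumulated factor: ((1+r)^k - 1)/r = 4.617148
Balance = $7,650.00 * 1.445555 - $2,000.04 * 4.617148
Balance = $1,824.01

$1,824.01


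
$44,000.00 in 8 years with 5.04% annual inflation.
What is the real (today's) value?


Formula: Real value = nominal / (1 + inflation)^years
Price level: (1 + 0.0504)^8 = 1.481964
Real value = $44,000.00 / 1.481964 = $29,690.33

$29,690.33


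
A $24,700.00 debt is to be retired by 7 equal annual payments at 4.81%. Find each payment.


Formula: PMT = PV * r / (1 - (1+r)^(-n))
Denominator: 1 - (1 + 0.0481)^(-7) = 0.280251
Numerator: $24,700.00 * 0.0481 = 1188.07
PMT = 1188.07 / 0.280251 = $4,239.30

$4,239.30


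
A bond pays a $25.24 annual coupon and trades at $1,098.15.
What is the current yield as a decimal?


Formula: Current yield = annual coupon / price
Substituting: CY = $25.24 / $1,098.15
CY = 0.022984

0.022984


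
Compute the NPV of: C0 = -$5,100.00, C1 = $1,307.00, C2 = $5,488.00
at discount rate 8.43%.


Formula: NPV = C0 + C1/(1+r) + C2/(1+r)^2
Discount C1: $1,307.00 / (1 + 0.0843) = $1,205.39
Discount C2: $5,488.00 / (1 + 0.0843)^2 = $4,667.83
NPV = -$5,100.00 + $1,205.39 + $4,667.83 = $773.22

$773.22


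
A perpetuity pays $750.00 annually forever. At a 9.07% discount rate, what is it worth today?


Formula: PV = C / r
Substituting: PV = $750.00 / 0.0907
PV = $8,269.02

$8,269.02


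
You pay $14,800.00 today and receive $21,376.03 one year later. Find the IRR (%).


Formula: IRR = C1/C0 - 1
Substituting: IRR = $21,376.03 / $14,800.00 - 1
Ratio: 1.444326 - 1 = 0.444326
IRR = 44.4326%

44.4326%


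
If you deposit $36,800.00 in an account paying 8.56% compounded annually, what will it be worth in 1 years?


Formula: FV = P * (1 + r)^n
Substituting: FV = $36,800.00 * (1 + 0.0856)^1
Growth factor: (1.0856)^1 = 1.0856
FV = $36,800.00 * 1.0856 = $39,950.08

$39,950.08


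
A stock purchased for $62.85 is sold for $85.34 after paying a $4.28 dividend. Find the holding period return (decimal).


Formula: HPR = (P1 - P0 + D) / P0
Gain: $85.34 - $62.85 + $4.28 = $26.77
HPR = $26.77 / $62.85 = 0.4259

0.4259


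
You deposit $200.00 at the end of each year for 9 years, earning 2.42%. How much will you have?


Formula: FV = PMT * ((1+r)^n - 1) / r
Growth factor: (1 + 0.0242)^9 = 1.240118
Numerator: 1.240118 - 1 = 0.240118
FV = $200.00 * 0.240118 / 0.0242 = $1,984.44

$1,984.44


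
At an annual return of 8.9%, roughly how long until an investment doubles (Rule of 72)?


Formula: Years ≈ 72 / r
Substituting: Years ≈ 72 / 8.9
Years ≈ 8.1

8.1 years


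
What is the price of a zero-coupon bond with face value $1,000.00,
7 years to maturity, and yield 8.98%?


Formula: Price = FV / (1 + r)^n
Substituting: Price = $1,000.00 / (1 + 0.0898)^7
Discount factor: (1.0898)^7 = 1.825692
Price = $1,000.00 / 1.825692 = $547.74

$547.74


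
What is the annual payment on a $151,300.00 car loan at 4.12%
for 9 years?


Formula: PMT = PV * r / (1 - (1+r)^(-n))
Denominator: 1 - (1 + 0.0412)^(-9) = 0.304667
Numerator: $151,300.00 * 0.0412 = 6233.56
PMT = 6233.56 / 0.304667 = $20,460.21

$20,460.21


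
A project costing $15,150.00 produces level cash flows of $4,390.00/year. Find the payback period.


Formula: Payback = investment / annual cash flow
Substituting: Payback = $15,150.00 / $4,390.00
Payback = 3.451 years

3.451 years


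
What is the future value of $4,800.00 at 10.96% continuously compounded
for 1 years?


Formula: FV = P * e^(r*t)
Exponent: r*t = 0.1096 * 1 = 0.1096
e^(0.1096) = 1.115832
FV = $4,800.00 * 1.115832 = $5,355.99

$5,355.99


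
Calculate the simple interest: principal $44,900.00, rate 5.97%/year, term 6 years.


Formula: I = P * r * t
Substituting: I = $44,900.00 * 0.0597 * 6
Step: I = $44,900.00 * 0.3582
I = $16,083.18

$16,083.18


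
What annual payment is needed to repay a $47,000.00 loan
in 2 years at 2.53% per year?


Formula: PMT = PV * r / (1 - (1+r)^(-n))
Denominator: 1 - (1 + 0.0253)^(-2) = 0.048743
Numerator: $47,000.00 * 0.0253 = 1189.1
PMT = 1189.1 / 0.048743 = $24,395.54

$24,395.54


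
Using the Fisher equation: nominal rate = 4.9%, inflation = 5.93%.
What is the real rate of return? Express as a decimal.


Formula: (1 + r_real) = (1 + r_nom) / (1 + inflation)
Substituting: (1 + r_real) = 1.049 / 1.0593
(1 + r_real) = 0.990277
r_real = 0.990277 - 1 = -0.009723

-0.009723


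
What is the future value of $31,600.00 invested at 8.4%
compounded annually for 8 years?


Formula: FV = P * (1 + r)^n
Substituting: FV = $31,600.00 * (1 + 0.084)^8
Growth factor: (1.084)^8 = 1.906489
FV = $31,600.00 * 1.906489 = $60,245.05

$60,245.05


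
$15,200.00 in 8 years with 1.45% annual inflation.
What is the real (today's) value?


Formula: Real value = nominal / (1 + inflation)^years
Price level: (1 + 0.0145)^8 = 1.122061
Real value = $15,200.00 / 1.122061 = $13,546.50

$13,546.50


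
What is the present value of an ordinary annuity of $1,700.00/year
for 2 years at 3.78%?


Formula: PV = PMT * (1 - (1+r)^(-n)) / r
Discount factor: (1 + 0.0378)^(-2) = 0.92848
Bracket: 1 - 0.92848 = 0.07152
PV = $1,700.00 * 0.07152 / 0.0378 = $3,216.50

$3,216.50


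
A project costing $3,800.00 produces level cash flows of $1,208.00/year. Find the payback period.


Formula: Payback = investment / annual cash flow
Substituting: Payback = $3,800.00 / $1,208.00
Payback = 3.1457 years

3.1457 years


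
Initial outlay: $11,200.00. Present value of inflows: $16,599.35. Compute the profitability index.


Formula: PI = PV(cash flows) / initial investment
Substituting: PI = $16,599.35 / $11,200.00
PI = 1.4821

1.4821


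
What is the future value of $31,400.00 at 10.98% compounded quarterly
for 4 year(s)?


Formula: FV = P * (1 + r/m)^(m*t)
Period rate: r/m = 0.1098 / 4 = 0.02745
Total periods: m*t = 4 * 4 = 16
Growth factor: (1 + 0.02745)^16 = 1.542308
FV = $31,400.00 * 1.542308 = $48,428.47

$48,428.47


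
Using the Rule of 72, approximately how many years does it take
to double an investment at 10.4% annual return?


Formula: Years ≈ 72 / r
Substituting: Years ≈ 72 / 10.4
Years ≈ 6.9

6.9 years


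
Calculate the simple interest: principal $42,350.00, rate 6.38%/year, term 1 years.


Formula: I = P * r * t
Substituting: I = $42,350.00 * 0.0638 * 1
Step: I = $42,350.00 * 0.0638
I = $2,701.93

$2,701.93


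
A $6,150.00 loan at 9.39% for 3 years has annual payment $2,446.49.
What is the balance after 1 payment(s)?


Formula: Balance = PV*(1+r)^k - PMT*((1+r)^k - 1)/r
Growth: (1 + 0.0939)^1 = 1.0939
Accumulated factor: ((1+r)^k - 1)/r = 1.0
Balance = $6,150.00 * 1.0939 - $2,446.49 * 1.0
Balance = $4,281.00

$4,281.00


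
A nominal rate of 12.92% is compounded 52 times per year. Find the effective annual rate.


Formula: EAR = (1 + r/m)^m - 1
Period rate: r/m = 0.1292 / 52 = 0.002485
Compounding: (1 + 0.002485)^52 = 1.137735
EAR = 1.137735 - 1 = 0.137735

0.137735


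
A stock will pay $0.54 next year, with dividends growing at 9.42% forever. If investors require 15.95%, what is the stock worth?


Formula: P = D1 / (r - g)
Spread: r - g = 0.1595 - 0.0942 = 0.0653
Substituting: P = $0.54 / 0.0653
P = $8.27

$8.27


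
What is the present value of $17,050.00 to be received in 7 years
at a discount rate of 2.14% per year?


Formula: PV = FV / (1 + r)^n
Substituting: PV = $17,050.00 / (1 + 0.0214)^7
Discount factor: (1.0214)^7 = 1.159768
PV = $17,050.00 / 1.159768 = $14,701.22

$14,701.22


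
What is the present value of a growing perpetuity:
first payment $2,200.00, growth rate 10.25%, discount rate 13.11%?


Formula: PV = C / (r - g)
Spread: r - g = 0.1311 - 0.1025 = 0.0286
Substituting: PV = $2,200.00 / 0.0286
PV = $76,923.08

$76,923.08


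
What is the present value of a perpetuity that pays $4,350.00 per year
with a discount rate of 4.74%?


Formula: PV = C / r
Substituting: PV = $4,350.00 / 0.0474
PV = $91,772.15

$91,772.15


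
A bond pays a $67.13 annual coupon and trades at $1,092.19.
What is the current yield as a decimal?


Formula: Current yield = annual coupon / price
Substituting: CY = $67.13 / $1,092.19
CY = 0.061464

0.061464


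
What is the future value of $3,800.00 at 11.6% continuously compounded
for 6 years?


Formula: FV = P * e^(r*t)
Exponent: r*t = 0.116 * 6 = 0.696
e^(0.696) = 2.005714
FV = $3,800.00 * 2.005714 = $7,621.71

$7,621.71


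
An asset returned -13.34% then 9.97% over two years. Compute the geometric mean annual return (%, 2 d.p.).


Formula: Geometric mean = ((1+r1)*(1+r2))^(1/2) - 1
Product: (1 + -0.1334) * (1 + 0.0997) = 0.8666 * 1.0997 = 0.953
Square root: 0.953^0.5 = 0.976217
Geometric mean = 0.976217 - 1 = -0.023783
As percentage: -2.38%

-2.38%


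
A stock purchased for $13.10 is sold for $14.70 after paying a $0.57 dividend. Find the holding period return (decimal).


Formula: HPR = (P1 - P0 + D) / P0
Gain: $14.70 - $13.10 + $0.57 = $2.17
HPR = $2.17 / $13.10 = 0.1656

0.1656


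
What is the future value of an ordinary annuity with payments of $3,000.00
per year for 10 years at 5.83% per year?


Formula: FV = PMT * ((1+r)^n - 1) / r
Growth factor: (1 + 0.0583)^10 = 1.762333
Numerator: 1.762333 - 1 = 0.762333
FV = $3,000.00 * 0.762333 / 0.0583 = $39,228.11

$39,228.11


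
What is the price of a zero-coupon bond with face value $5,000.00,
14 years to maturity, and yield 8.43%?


Formula: Price = FV / (1 + r)^n
Substituting: Price = $5,000.00 / (1 + 0.0843)^14
Discount factor: (1.0843)^14 = 3.10522
Price = $5,000.00 / 3.10522 = $1,610.19

$1,610.19


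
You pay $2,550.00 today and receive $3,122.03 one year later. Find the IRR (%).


Formula: IRR = C1/C0 - 1
Substituting: IRR = $3,122.03 / $2,550.00 - 1
Ratio: 1.224325 - 1 = 0.224325
IRR = 22.4325%

22.4325%


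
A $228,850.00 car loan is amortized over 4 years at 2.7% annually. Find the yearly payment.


Formula: PMT = PV * r / (1 - (1+r)^(-n))
Denominator: 1 - (1 + 0.027)^(-4) = 0.101086
Numerator: $228,850.00 * 0.027 = 6178.95
PMT = 6178.95 / 0.101086 = $61,125.78

$61,125.78


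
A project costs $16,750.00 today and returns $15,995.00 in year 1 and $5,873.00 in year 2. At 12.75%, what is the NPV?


Formula: NPV = C0 + C1/(1+r) + C2/(1+r)^2
Discount C1: $15,995.00 / (1 + 0.1275) = $14,186.25
Discount C2: $5,873.00 / (1 + 0.1275)^2 = $4,619.84
NPV = -$16,750.00 + $14,186.25 + $4,619.84 = $2,056.09

$2,056.09


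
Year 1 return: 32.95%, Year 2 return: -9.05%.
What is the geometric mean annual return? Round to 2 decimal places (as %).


Formula: Geometric mean = ((1+r1)*(1+r2))^(1/2) - 1
Product: (1 + 0.3295) * (1 + -0.0905) = 1.3295 * 0.9095 = 1.20918
Square root: 1.20918^0.5 = 1.099627
Geometric mean = 1.099627 - 1 = 0.099627
As percentage: 9.96%

9.96%


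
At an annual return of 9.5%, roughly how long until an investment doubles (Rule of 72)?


Formula: Years ≈ 72 / r
Substituting: Years ≈ 72 / 9.5
Years ≈ 7.6

7.6 years


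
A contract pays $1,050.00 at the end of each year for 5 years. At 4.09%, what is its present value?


Formula: PV = PMT * (1 - (1+r)^(-n)) / r
Discount factor: (1 + 0.0409)^(-5) = 0.81838
Bracket: 1 - 0.81838 = 0.18162
PV = $1,050.00 * 0.18162 / 0.0409 = $4,662.62

$4,662.62


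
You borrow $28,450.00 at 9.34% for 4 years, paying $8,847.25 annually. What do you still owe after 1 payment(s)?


Formula: Balance = PV*(1+r)^k - PMT*((1+r)^k - 1)/r
Growth: (1 + 0.0934)^1 = 1.0934
Accumulated factor: ((1+r)^k - 1)/r = 1.0
Balance = $28,450.00 * 1.0934 - $8,847.25 * 1.0
Balance = $22,259.98

$22,259.98


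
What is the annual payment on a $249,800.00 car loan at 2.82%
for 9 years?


Formula: PMT = PV * r / (1 - (1+r)^(-n))
Denominator: 1 - (1 + 0.0282)^(-9) = 0.221423
Numerator: $249,800.00 * 0.0282 = 7044.36
PMT = 7044.36 / 0.221423 = $31,814.05

$31,814.05


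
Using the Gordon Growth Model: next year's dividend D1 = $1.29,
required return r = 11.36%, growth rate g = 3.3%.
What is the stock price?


Formula: P = D1 / (r - g)
Spread: r - g = 0.1136 - 0.033 = 0.0806
Substituting: P = $1.29 / 0.0806
P = $16.00

$16.00


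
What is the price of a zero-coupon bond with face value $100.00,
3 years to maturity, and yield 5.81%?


Formula: Price = FV / (1 + r)^n
Substituting: Price = $100.00 / (1 + 0.0581)^3
Discount factor: (1.0581)^3 = 1.184623
Price = $100.00 / 1.184623 = $84.42

$84.42


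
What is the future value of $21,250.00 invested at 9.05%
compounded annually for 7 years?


Formula: FV = P * (1 + r)^n
Substituting: FV = $21,250.00 * (1 + 0.0905)^7
Growth factor: (1.0905)^7 = 1.833917
FV = $21,250.00 * 1.833917 = $38,970.74

$38,970.74


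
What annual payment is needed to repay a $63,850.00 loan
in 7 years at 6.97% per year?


Formula: PMT = PV * r / (1 - (1+r)^(-n))
Denominator: 1 - (1 + 0.0697)^(-7) = 0.376027
Numerator: $63,850.00 * 0.0697 = 4450.345
PMT = 4450.345 / 0.376027 = $11,835.18

$11,835.18


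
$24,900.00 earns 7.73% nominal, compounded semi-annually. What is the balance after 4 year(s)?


Formula: FV = P * (1 + r/m)^(m*t)
Period rate: r/m = 0.0773 / 2 = 0.03865
Total periods: m*t = 2 * 4 = 8
Growth factor: (1 + 0.03865)^8 = 1.354421
FV = $24,900.00 * 1.354421 = $33,725.09

$33,725.09


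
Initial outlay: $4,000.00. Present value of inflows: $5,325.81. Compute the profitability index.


Formula: PI = PV(cash flows) / initial investment
Substituting: PI = $5,325.81 / $4,000.00
PI = 1.3315

1.3315


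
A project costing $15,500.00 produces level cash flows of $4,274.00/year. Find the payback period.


Formula: Payback = investment / annual cash flow
Substituting: Payback = $15,500.00 / $4,274.00
Payback = 3.6266 years

3.6266 years


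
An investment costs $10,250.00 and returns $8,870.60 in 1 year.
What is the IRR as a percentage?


Formula: IRR = C1/C0 - 1
Substituting: IRR = $8,870.60 / $10,250.00 - 1
Ratio: 0.865424 - 1 = -0.134576
IRR = -13.4576%

-13.4576%


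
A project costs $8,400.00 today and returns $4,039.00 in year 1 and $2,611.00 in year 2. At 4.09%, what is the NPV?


Formula: NPV = C0 + C1/(1+r) + C2/(1+r)^2
Discount C1: $4,039.00 / (1 + 0.0409) = $3,880.30
Discount C2: $2,611.00 / (1 + 0.0409)^2 = $2,409.84
NPV = -$8,400.00 + $3,880.30 + $2,409.84 = -$2,109.86

-$2,109.86


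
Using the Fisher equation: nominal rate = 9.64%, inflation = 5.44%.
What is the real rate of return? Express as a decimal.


Formula: (1 + r_real) = (1 + r_nom) / (1 + inflation)
Substituting: (1 + r_real) = 1.0964 / 1.0544
(1 + r_real) = 1.039833
r_real = 1.039833 - 1 = 0.039833

0.039833


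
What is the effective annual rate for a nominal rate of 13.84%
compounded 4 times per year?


Formula: EAR = (1 + r/m)^m - 1
Period rate: r/m = 0.1384 / 4 = 0.0346
Compounding: (1 + 0.0346)^4 = 1.14575
EAR = 1.14575 - 1 = 0.14575

0.14575


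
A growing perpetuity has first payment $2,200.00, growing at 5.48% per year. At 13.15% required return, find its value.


Formula: PV = C / (r - g)
Spread: r - g = 0.1315 - 0.0548 = 0.0767
Substituting: PV = $2,200.00 / 0.0767
PV = $28,683.18

$28,683.18


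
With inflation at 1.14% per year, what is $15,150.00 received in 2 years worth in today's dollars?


Formula: Real value = nominal / (1 + inflation)^years
Price level: (1 + 0.0114)^2 = 1.02293
Real value = $15,150.00 / 1.02293 = $14,810.40

$14,810.40


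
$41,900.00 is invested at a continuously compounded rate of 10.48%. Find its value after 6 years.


Formula: FV = P * e^(r*t)
Exponent: r*t = 0.1048 * 6 = 0.6288
e^(0.6288) = 1.875359
FV = $41,900.00 * 1.875359 = $78,577.53

$78,577.53


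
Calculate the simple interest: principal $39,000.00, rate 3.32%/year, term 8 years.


Formula: I = P * r * t
Substituting: I = $39,000.00 * 0.0332 * 8
Step: I = $39,000.00 * 0.2656
I = $10,358.40

$10,358.40


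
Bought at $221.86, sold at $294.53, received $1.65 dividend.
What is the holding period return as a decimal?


Formula: HPR = (P1 - P0 + D) / P0
Gain: $294.53 - $221.86 + $1.65 = $74.32
HPR = $74.32 / $221.86 = 0.335

0.335


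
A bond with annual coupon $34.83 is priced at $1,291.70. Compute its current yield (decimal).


Formula: Current yield = annual coupon / price
Substituting: CY = $34.83 / $1,291.70
CY = 0.026964

0.026964


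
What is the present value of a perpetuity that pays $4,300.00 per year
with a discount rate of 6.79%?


Formula: PV = C / r
Substituting: PV = $4,300.00 / 0.0679
PV = $63,328.42

$63,328.42


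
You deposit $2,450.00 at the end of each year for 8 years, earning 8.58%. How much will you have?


Formula: FV = PMT * ((1+r)^n - 1) / r
Growth factor: (1 + 0.0858)^8 = 1.931963
Numerator: 1.931963 - 1 = 0.931963
FV = $2,450.00 * 0.931963 / 0.0858 = $26,611.98

$26,611.98


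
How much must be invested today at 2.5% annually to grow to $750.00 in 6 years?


Formula: PV = FV / (1 + r)^n
Substituting: PV = $750.00 / (1 + 0.025)^6
Discount factor: (1.025)^6 = 1.159693
PV = $750.00 / 1.159693 = $646.72

$646.72


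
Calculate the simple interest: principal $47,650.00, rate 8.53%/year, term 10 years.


Formula: I = P * r * t
Substituting: I = $47,650.00 * 0.0853 * 10
Step: I = $47,650.00 * 0.853
I = $40,645.45

$40,645.45


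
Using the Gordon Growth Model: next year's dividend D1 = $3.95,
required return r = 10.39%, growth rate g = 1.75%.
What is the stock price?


Formula: P = D1 / (r - g)
Spread: r - g = 0.1039 - 0.0175 = 0.0864
Substituting: P = $3.95 / 0.0864
P = $45.72

$45.72


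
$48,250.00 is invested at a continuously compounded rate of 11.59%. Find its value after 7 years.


Formula: FV = P * e^(r*t)
Exponent: r*t = 0.1159 * 7 = 0.8113
e^(0.8113) = 2.250832
FV = $48,250.00 * 2.250832 = $108,602.65

$108,602.65


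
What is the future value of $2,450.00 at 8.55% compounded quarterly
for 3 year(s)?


Formula: FV = P * (1 + r/m)^(m*t)
Period rate: r/m = 0.0855 / 4 = 0.021375
Total periods: m*t = 4 * 3 = 12
Growth factor: (1 + 0.021375)^12 = 1.28891
FV = $2,450.00 * 1.28891 = $3,157.83

$3,157.83


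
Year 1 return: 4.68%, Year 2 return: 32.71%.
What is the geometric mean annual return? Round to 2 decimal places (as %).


Formula: Geometric mean = ((1+r1)*(1+r2))^(1/2) - 1
Product: (1 + 0.0468) * (1 + 0.3271) = 1.0468 * 1.3271 = 1.389208
Square root: 1.389208^0.5 = 1.178647
Geometric mean = 1.178647 - 1 = 0.178647
As percentage: 17.86%

17.86%


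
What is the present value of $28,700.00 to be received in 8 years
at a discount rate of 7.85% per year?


Formula: PV = FV / (1 + r)^n
Substituting: PV = $28,700.00 / (1 + 0.0785)^8
Discount factor: (1.0785)^8 = 1.830464
PV = $28,700.00 / 1.830464 = $15,679.08

$15,679.08


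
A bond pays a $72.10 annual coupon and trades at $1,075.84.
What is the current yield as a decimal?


Formula: Current yield = annual coupon / price
Substituting: CY = $72.10 / $1,075.84
CY = 0.067017

0.067017


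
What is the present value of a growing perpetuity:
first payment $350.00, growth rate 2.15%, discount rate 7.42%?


Formula: PV = C / (r - g)
Spread: r - g = 0.0742 - 0.0215 = 0.0527
Substituting: PV = $350.00 / 0.0527
PV = $6,641.37

$6,641.37


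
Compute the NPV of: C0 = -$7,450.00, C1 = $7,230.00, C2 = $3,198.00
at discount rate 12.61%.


Formula: NPV = C0 + C1/(1+r) + C2/(1+r)^2
Discount C1: $7,230.00 / (1 + 0.1261) = $6,420.39
Discount C2: $3,198.00 / (1 + 0.1261)^2 = $2,521.88
NPV = -$7,450.00 + $6,420.39 + $2,521.88 = $1,492.27

$1,492.27


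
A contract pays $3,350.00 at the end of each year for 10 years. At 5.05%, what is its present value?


Formula: PV = PMT * (1 - (1+r)^(-n)) / r
Discount factor: (1 + 0.0505)^(-10) = 0.610997
Bracket: 1 - 0.610997 = 0.389003
PV = $3,350.00 * 0.389003 / 0.0505 = $25,805.12

$25,805.12


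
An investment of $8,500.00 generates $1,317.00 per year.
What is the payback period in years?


Formula: Payback = investment / annual cash flow
Substituting: Payback = $8,500.00 / $1,317.00
Payback = 6.4541 years

6.4541 years


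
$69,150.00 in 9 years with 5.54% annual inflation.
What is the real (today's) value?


Formula: Real value = nominal / (1 + inflation)^years
Price level: (1 + 0.0554)^9 = 1.624628
Real value = $69,150.00 / 1.624628 = $42,563.60

$42,563.60


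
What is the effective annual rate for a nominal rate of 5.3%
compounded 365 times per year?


Formula: EAR = (1 + r/m)^m - 1
Period rate: r/m = 0.053 / 365 = 0.000145
Compounding: (1 + 0.000145)^365 = 1.054426
EAR = 1.054426 - 1 = 0.054426

0.054426


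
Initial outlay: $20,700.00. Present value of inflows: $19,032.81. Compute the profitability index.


Formula: PI = PV(cash flows) / initial investment
Substituting: PI = $19,032.81 / $20,700.00
PI = 0.9195

0.9195


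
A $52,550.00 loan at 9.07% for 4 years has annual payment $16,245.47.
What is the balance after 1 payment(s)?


Formula: Balance = PV*(1+r)^k - PMT*((1+r)^k - 1)/r
Growth: (1 + 0.0907)^1 = 1.0907
Accumulated factor: ((1+r)^k - 1)/r = 1.0
Balance = $52,550.00 * 1.0907 - $16,245.47 * 1.0
Balance = $41,070.82

$41,070.82


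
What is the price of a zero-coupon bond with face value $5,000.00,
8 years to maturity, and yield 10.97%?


Formula: Price = FV / (1 + r)^n
Substituting: Price = $5,000.00 / (1 + 0.1097)^8
Discount factor: (1.1097)^8 = 2.29956
Price = $5,000.00 / 2.29956 = $2,174.33

$2,174.33


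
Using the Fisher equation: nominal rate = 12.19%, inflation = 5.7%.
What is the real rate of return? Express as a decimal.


Formula: (1 + r_real) = (1 + r_nom) / (1 + inflation)
Substituting: (1 + r_real) = 1.1219 / 1.057
(1 + r_real) = 1.0614
r_real = 1.0614 - 1 = 0.0614

0.0614


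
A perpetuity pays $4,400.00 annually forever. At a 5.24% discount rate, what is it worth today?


Formula: PV = C / r
Substituting: PV = $4,400.00 / 0.0524
PV = $83,969.47

$83,969.47


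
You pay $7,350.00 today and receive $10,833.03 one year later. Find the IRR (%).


Formula: IRR = C1/C0 - 1
Substituting: IRR = $10,833.03 / $7,350.00 - 1
Ratio: 1.473882 - 1 = 0.473882
IRR = 47.3882%

47.3882%


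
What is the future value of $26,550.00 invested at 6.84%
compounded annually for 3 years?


Formula: FV = P * (1 + r)^n
Substituting: FV = $26,550.00 * (1 + 0.0684)^3
Growth factor: (1.0684)^3 = 1.219556
FV = $26,550.00 * 1.219556 = $32,379.20

$32,379.20


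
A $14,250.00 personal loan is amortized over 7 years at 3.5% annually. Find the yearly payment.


Formula: PMT = PV * r / (1 - (1+r)^(-n))
Denominator: 1 - (1 + 0.035)^(-7) = 0.214009
Numerator: $14,250.00 * 0.035 = 498.75
PMT = 498.75 / 0.214009 = $2,330.51

$2,330.51


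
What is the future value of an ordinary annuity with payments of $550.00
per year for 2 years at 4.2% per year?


Formula: FV = PMT * ((1+r)^n - 1) / r
Growth factor: (1 + 0.042)^2 = 1.085764
Numerator: 1.085764 - 1 = 0.085764
FV = $550.00 * 0.085764 / 0.042 = $1,123.10

$1,123.10


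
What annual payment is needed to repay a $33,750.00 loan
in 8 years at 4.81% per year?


Formula: PMT = PV * r / (1 - (1+r)^(-n))
Denominator: 1 - (1 + 0.0481)^(-8) = 0.313282
Numerator: $33,750.00 * 0.0481 = 1623.375
PMT = 1623.375 / 0.313282 = $5,181.83

$5,181.83


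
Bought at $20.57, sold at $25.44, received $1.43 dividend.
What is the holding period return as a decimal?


Formula: HPR = (P1 - P0 + D) / P0
Gain: $25.44 - $20.57 + $1.43 = $6.30
HPR = $6.30 / $20.57 = 0.3063

0.3063


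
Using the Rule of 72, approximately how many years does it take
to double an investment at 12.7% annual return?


Formula: Years ≈ 72 / r
Substituting: Years ≈ 72 / 12.7
Years ≈ 5.7

5.7 years


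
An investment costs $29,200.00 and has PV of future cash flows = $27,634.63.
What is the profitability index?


Formula: PI = PV(cash flows) / initial investment
Substituting: PI = $27,634.63 / $29,200.00
PI = 0.9464

0.9464


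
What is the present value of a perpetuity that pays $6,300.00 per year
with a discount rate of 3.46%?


Formula: PV = C / r
Substituting: PV = $6,300.00 / 0.0346
PV = $182,080.92

$182,080.92


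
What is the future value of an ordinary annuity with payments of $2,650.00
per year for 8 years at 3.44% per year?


Formula: FV = PMT * ((1+r)^n - 1) / r
Growth factor: (1 + 0.0344)^8 = 1.310714
Numerator: 1.310714 - 1 = 0.310714
FV = $2,650.00 * 0.310714 / 0.0344 = $23,935.85

$23,935.85


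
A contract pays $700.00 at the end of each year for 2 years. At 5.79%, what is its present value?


Formula: PV = PMT * (1 - (1+r)^(-n)) / r
Discount factor: (1 + 0.0579)^(-2) = 0.893533
Bracket: 1 - 0.893533 = 0.106467
PV = $700.00 * 0.106467 / 0.0579 = $1,287.16

$1,287.16


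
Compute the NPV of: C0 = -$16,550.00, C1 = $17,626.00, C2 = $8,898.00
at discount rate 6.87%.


Formula: NPV = C0 + C1/(1+r) + C2/(1+r)^2
Discount C1: $17,626.00 / (1 + 0.0687) = $16,492.94
Discount C2: $8,898.00 / (1 + 0.0687)^2 = $7,790.78
NPV = -$16,550.00 + $16,492.94 + $7,790.78 = $7,733.71

$7,733.71


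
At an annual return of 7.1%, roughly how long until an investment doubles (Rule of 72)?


Formula: Years ≈ 72 / r
Substituting: Years ≈ 72 / 7.1
Years ≈ 10.1

10.1 years


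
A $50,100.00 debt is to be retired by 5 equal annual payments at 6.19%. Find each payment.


Formula: PMT = PV * r / (1 - (1+r)^(-n))
Denominator: 1 - (1 + 0.0619)^(-5) = 0.259403
Numerator: $50,100.00 * 0.0619 = 3101.19
PMT = 3101.19 / 0.259403 = $11,955.10

$11,955.10


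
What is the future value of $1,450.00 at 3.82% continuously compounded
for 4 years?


Formula: FV = P * e^(r*t)
Exponent: r*t = 0.0382 * 4 = 0.1528
e^(0.1528) = 1.165092
FV = $1,450.00 * 1.165092 = $1,689.38

$1,689.38


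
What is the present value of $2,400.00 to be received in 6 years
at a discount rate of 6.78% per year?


Formula: PV = FV / (1 + r)^n
Substituting: PV = $2,400.00 / (1 + 0.0678)^6
Discount factor: (1.0678)^6 = 1.482312
PV = $2,400.00 / 1.482312 = $1,619.09

$1,619.09


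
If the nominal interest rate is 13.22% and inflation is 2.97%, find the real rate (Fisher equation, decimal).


Formula: (1 + r_real) = (1 + r_nom) / (1 + inflation)
Substituting: (1 + r_real) = 1.1322 / 1.0297
(1 + r_real) = 1.099544
r_real = 1.099544 - 1 = 0.099544

0.099544


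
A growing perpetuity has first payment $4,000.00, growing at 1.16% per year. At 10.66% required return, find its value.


Formula: PV = C / (r - g)
Spread: r - g = 0.1066 - 0.0116 = 0.095
Substituting: PV = $4,000.00 / 0.095
PV = $42,105.26

$42,105.26


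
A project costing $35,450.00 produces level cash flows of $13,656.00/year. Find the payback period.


Formula: Payback = investment / annual cash flow
Substituting: Payback = $35,450.00 / $13,656.00
Payback = 2.5959 years

2.5959 years


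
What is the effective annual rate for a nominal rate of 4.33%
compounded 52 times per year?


Formula: EAR = (1 + r/m)^m - 1
Period rate: r/m = 0.0433 / 52 = 0.000833
Compounding: (1 + 0.000833)^52 = 1.044232
EAR = 1.044232 - 1 = 0.044232

0.044232


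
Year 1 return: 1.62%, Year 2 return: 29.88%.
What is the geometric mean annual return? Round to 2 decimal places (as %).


Formula: Geometric mean = ((1+r1)*(1+r2))^(1/2) - 1
Product: (1 + 0.0162) * (1 + 0.2988) = 1.0162 * 1.2988 = 1.319841
Square root: 1.319841^0.5 = 1.148843
Geometric mean = 1.148843 - 1 = 0.148843
As percentage: 14.88%

14.88%


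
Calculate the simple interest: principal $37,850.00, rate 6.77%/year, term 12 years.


Formula: I = P * r * t
Substituting: I = $37,850.00 * 0.0677 * 12
Step: I = $37,850.00 * 0.8124
I = $30,749.34

$30,749.34


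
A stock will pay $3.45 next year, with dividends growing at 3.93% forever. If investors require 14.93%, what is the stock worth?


Formula: P = D1 / (r - g)
Spread: r - g = 0.1493 - 0.0393 = 0.11
Substituting: P = $3.45 / 0.11
P = $31.36

$31.36


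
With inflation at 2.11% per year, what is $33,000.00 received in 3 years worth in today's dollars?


Formula: Real value = nominal / (1 + inflation)^years
Price level: (1 + 0.0211)^3 = 1.064645
Real value = $33,000.00 / 1.064645 = $30,996.25

$30,996.25


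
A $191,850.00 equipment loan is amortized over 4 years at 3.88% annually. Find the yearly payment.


Formula: PMT = PV * r / (1 - (1+r)^(-n))
Denominator: 1 - (1 + 0.0388)^(-4) = 0.141239
Numerator: $191,850.00 * 0.0388 = 7443.78
PMT = 7443.78 / 0.141239 = $52,703.38

$52,703.38


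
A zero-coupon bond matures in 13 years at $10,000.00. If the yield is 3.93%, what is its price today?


Formula: Price = FV / (1 + r)^n
Substituting: Price = $10,000.00 / (1 + 0.0393)^13
Discount factor: (1.0393)^13 = 1.650563
Price = $10,000.00 / 1.650563 = $6,058.54

$6,058.54


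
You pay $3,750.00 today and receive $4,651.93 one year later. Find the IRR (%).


Formula: IRR = C1/C0 - 1
Substituting: IRR = $4,651.93 / $3,750.00 - 1
Ratio: 1.240515 - 1 = 0.240515
IRR = 24.0515%

24.0515%


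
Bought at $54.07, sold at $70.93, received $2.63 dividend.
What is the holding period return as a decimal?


Formula: HPR = (P1 - P0 + D) / P0
Gain: $70.93 - $54.07 + $2.63 = $19.49
HPR = $19.49 / $54.07 = 0.3605

0.3605


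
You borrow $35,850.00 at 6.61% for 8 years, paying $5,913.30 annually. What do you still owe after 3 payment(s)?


Formula: Balance = PV*(1+r)^k - PMT*((1+r)^k - 1)/r
Growth: (1 + 0.0661)^3 = 1.211696
Accumulated factor: ((1+r)^k - 1)/r = 3.202669
Balance = $35,850.00 * 1.211696 - $5,913.30 * 3.202669
Balance = $24,500.97

$24,500.97


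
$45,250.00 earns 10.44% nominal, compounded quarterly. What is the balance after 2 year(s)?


Formula: FV = P * (1 + r/m)^(m*t)
Period rate: r/m = 0.1044 / 4 = 0.0261
Total periods: m*t = 4 * 2 = 8
Growth factor: (1 + 0.0261)^8 = 1.228903
FV = $45,250.00 * 1.228903 = $55,607.85

$55,607.85


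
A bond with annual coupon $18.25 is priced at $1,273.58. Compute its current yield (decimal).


Formula: Current yield = annual coupon / price
Substituting: CY = $18.25 / $1,273.58
CY = 0.01433

0.01433


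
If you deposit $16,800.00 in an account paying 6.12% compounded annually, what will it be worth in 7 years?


Formula: FV = P * (1 + r)^n
Substituting: FV = $16,800.00 * (1 + 0.0612)^7
Growth factor: (1.0612)^7 = 1.515586
FV = $16,800.00 * 1.515586 = $25,461.85

$25,461.85


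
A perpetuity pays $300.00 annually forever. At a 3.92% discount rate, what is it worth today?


Formula: PV = C / r
Substituting: PV = $300.00 / 0.0392
PV = $7,653.06

$7,653.06


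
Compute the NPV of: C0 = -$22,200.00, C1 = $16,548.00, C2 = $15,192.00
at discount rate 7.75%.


Formula: NPV = C0 + C1/(1+r) + C2/(1+r)^2
Discount C1: $16,548.00 / (1 + 0.0775) = $15,357.77
Discount C2: $15,192.00 / (1 + 0.0775)^2 = $13,085.20
NPV = -$22,200.00 + $15,357.77 + $13,085.20 = $6,242.97

$6,242.97


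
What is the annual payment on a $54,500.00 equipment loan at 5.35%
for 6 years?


Formula: PMT = PV * r / (1 - (1+r)^(-n))
Denominator: 1 - (1 + 0.0535)^(-6) = 0.268536
Numerator: $54,500.00 * 0.0535 = 2915.75
PMT = 2915.75 / 0.268536 = $10,857.93

$10,857.93


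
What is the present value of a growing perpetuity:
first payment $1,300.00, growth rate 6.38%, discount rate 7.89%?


Formula: PV = C / (r - g)
Spread: r - g = 0.0789 - 0.0638 = 0.0151
Substituting: PV = $1,300.00 / 0.0151
PV = $86,092.72

$86,092.72


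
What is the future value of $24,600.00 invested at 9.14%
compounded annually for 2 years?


Formula: FV = P * (1 + r)^n
Substituting: FV = $24,600.00 * (1 + 0.0914)^2
Growth factor: (1.0914)^2 = 1.191154
FV = $24,600.00 * 1.191154 = $29,302.39

$29,302.39


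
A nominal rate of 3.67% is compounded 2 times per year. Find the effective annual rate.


Formula: EAR = (1 + r/m)^m - 1
Period rate: r/m = 0.0367 / 2 = 0.01835
Compounding: (1 + 0.01835)^2 = 1.037037
EAR = 1.037037 - 1 = 0.037037

0.037037


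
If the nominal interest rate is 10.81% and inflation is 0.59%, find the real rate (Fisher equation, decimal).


Formula: (1 + r_real) = (1 + r_nom) / (1 + inflation)
Substituting: (1 + r_real) = 1.1081 / 1.0059
(1 + r_real) = 1.101601
r_real = 1.101601 - 1 = 0.101601

0.101601


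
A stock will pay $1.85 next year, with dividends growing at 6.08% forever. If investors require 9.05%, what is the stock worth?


Formula: P = D1 / (r - g)
Spread: r - g = 0.0905 - 0.0608 = 0.0297
Substituting: P = $1.85 / 0.0297
P = $62.29

$62.29


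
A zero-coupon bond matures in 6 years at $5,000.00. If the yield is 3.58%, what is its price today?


Formula: Price = FV / (1 + r)^n
Substituting: Price = $5,000.00 / (1 + 0.0358)^6
Discount factor: (1.0358)^6 = 1.234967
Price = $5,000.00 / 1.234967 = $4,048.69

$4,048.69


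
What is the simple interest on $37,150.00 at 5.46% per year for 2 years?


Formula: I = P * r * t
Substituting: I = $37,150.00 * 0.0546 * 2
Step: I = $37,150.00 * 0.1092
I = $4,056.78

$4,056.78


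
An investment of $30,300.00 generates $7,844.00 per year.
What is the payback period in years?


Formula: Payback = investment / annual cash flow
Substituting: Payback = $30,300.00 / $7,844.00
Payback = 3.8628 years

3.8628 years


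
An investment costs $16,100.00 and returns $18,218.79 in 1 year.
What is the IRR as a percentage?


Formula: IRR = C1/C0 - 1
Substituting: IRR = $18,218.79 / $16,100.00 - 1
Ratio: 1.131602 - 1 = 0.131602
IRR = 13.1602%

13.1602%


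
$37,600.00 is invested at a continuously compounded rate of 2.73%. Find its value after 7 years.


Formula: FV = P * e^(r*t)
Exponent: r*t = 0.0273 * 7 = 0.1911
e^(0.1911) = 1.210581
FV = $37,600.00 * 1.210581 = $45,517.83

$45,517.83


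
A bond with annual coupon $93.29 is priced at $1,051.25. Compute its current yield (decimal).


Formula: Current yield = annual coupon / price
Substituting: CY = $93.29 / $1,051.25
CY = 0.088742

0.088742


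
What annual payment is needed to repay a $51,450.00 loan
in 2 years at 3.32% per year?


Formula: PMT = PV * r / (1 - (1+r)^(-n))
Denominator: 1 - (1 + 0.0332)^(-2) = 0.063234
Numerator: $51,450.00 * 0.0332 = 1708.14
PMT = 1708.14 / 0.063234 = $27,013.08

$27,013.08


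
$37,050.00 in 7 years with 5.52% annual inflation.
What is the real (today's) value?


Formula: Real value = nominal / (1 + inflation)^years
Price level: (1 + 0.0552)^7 = 1.456611
Real value = $37,050.00 / 1.456611 = $25,435.76

$25,435.76


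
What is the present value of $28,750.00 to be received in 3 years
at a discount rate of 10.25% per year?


Formula: PV = FV / (1 + r)^n
Substituting: PV = $28,750.00 / (1 + 0.1025)^3
Discount factor: (1.1025)^3 = 1.340096
PV = $28,750.00 / 1.340096 = $21,453.69

$21,453.69


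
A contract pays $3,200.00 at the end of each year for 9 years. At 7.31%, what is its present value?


Formula: PV = PMT * (1 - (1+r)^(-n)) / r
Discount factor: (1 + 0.0731)^(-9) = 0.529954
Bracket: 1 - 0.529954 = 0.470046
PV = $3,200.00 * 0.470046 / 0.0731 = $20,576.57

$20,576.57


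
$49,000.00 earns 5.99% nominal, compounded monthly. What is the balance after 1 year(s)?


Formula: FV = P * (1 + r/m)^(m*t)
Period rate: r/m = 0.0599 / 12 = 0.004992
Total periods: m*t = 12 * 1 = 12
Growth factor: (1 + 0.004992)^12 = 1.061572
FV = $49,000.00 * 1.061572 = $52,017.04

$52,017.04


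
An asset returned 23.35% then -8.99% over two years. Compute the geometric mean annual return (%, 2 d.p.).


Formula: Geometric mean = ((1+r1)*(1+r2))^(1/2) - 1
Product: (1 + 0.2335) * (1 + -0.0899) = 1.2335 * 0.9101 = 1.122608
Square root: 1.122608^0.5 = 1.059532
Geometric mean = 1.059532 - 1 = 0.059532
As percentage: 5.95%

5.95%


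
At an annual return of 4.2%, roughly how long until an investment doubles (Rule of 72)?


Formula: Years ≈ 72 / r
Substituting: Years ≈ 72 / 4.2
Years ≈ 17.1

17.1 years


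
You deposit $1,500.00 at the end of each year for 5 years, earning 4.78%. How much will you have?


Formula: FV = PMT * ((1+r)^n - 1) / r
Growth factor: (1 + 0.0478)^5 = 1.262967
Numerator: 1.262967 - 1 = 0.262967
FV = $1,500.00 * 0.262967 / 0.0478 = $8,252.10

$8,252.10


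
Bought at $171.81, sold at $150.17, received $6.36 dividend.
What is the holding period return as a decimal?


Formula: HPR = (P1 - P0 + D) / P0
Gain: $150.17 - $171.81 + $6.36 = -$15.28
HPR = -$15.28 / $171.81 = -0.0889

-0.0889


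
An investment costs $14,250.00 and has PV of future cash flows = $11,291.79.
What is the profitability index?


Formula: PI = PV(cash flows) / initial investment
Substituting: PI = $11,291.79 / $14,250.00
PI = 0.7924

0.7924


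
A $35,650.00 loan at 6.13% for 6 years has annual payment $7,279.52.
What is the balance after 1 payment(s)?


Formula: Balance = PV*(1+r)^k - PMT*((1+r)^k - 1)/r
Growth: (1 + 0.0613)^1 = 1.0613
Accumulated factor: ((1+r)^k - 1)/r = 1.0
Balance = $35,650.00 * 1.0613 - $7,279.52 * 1.0
Balance = $30,555.83

$30,555.83


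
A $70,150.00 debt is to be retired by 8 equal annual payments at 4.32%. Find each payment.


Formula: PMT = PV * r / (1 - (1+r)^(-n))
Denominator: 1 - (1 + 0.0432)^(-8) = 0.28705
Numerator: $70,150.00 * 0.0432 = 3030.48
PMT = 3030.48 / 0.28705 = $10,557.34

$10,557.34


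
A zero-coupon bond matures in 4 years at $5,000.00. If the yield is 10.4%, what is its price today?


Formula: Price = FV / (1 + r)^n
Substituting: Price = $5,000.00 / (1 + 0.104)^4
Discount factor: (1.104)^4 = 1.485512
Price = $5,000.00 / 1.485512 = $3,365.84

$3,365.84


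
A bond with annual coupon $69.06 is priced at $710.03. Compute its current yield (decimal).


Formula: Current yield = annual coupon / price
Substituting: CY = $69.06 / $710.03
CY = 0.097263

0.097263


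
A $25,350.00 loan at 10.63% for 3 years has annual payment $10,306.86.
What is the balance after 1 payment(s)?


Formula: Balance = PV*(1+r)^k - PMT*((1+r)^k - 1)/r
Growth: (1 + 0.1063)^1 = 1.1063
Accumulated factor: ((1+r)^k - 1)/r = 1.0
Balance = $25,350.00 * 1.1063 - $10,306.86 * 1.0
Balance = $17,737.85

$17,737.85


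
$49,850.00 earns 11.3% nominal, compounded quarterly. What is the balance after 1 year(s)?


Formula: FV = P * (1 + r/m)^(m*t)
Period rate: r/m = 0.113 / 4 = 0.02825
Total periods: m*t = 4 * 1 = 4
Growth factor: (1 + 0.02825)^4 = 1.117879
FV = $49,850.00 * 1.117879 = $55,726.28

$55,726.28


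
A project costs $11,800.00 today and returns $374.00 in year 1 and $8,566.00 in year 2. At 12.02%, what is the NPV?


Formula: NPV = C0 + C1/(1+r) + C2/(1+r)^2
Discount C1: $374.00 / (1 + 0.1202) = $333.87
Discount C2: $8,566.00 / (1 + 0.1202)^2 = $6,826.32
NPV = -$11,800.00 + $333.87 + $6,826.32 = -$4,639.81

-$4,639.81


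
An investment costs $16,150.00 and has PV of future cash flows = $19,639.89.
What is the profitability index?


Formula: PI = PV(cash flows) / initial investment
Substituting: PI = $19,639.89 / $16,150.00
PI = 1.2161

1.2161


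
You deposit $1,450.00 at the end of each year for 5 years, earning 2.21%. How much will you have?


Formula: FV = PMT * ((1+r)^n - 1) / r
Growth factor: (1 + 0.0221)^5 = 1.115493
Numerator: 1.115493 - 1 = 0.115493
FV = $1,450.00 * 0.115493 / 0.0221 = $7,577.61

$7,577.61
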